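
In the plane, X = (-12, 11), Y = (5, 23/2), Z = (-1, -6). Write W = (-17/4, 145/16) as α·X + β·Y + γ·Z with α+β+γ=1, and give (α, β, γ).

(1/2, 3/8, 1/8)

Signed area of the reference triangle: [XYZ] = ½·((-12)·(23/2−(-6)) + 5·(-6−11) + (-1)·(11−(23/2))) = ½·(-210 − 85 + 1/2) = -589/4.
[WYZ] = ½·((-17/4)·(23/2−(-6)) + 5·(-6−(145/16)) + (-1)·(145/16−(23/2))) = ½·(-595/8 − 1205/16 + 39/16) = -589/8, so the X-coordinate is (-589/8)/(-589/4) = 1/2.
[XWZ] = ½·((-12)·(145/16−(-6)) + (-17/4)·(-6−11) + (-1)·(11−(145/16))) = ½·(-723/4 + 289/4 − 31/16) = -1767/32, so the Y-coordinate is 3/8.
[XYW] = ½·((-12)·(23/2−(145/16)) + 5·(145/16−11) + (-17/4)·(11−(23/2))) = ½·(-117/4 − 155/16 + 17/8) = -589/32, so the Z-coordinate is 1/8.
Check: 1/2 + 3/8 + 1/8 = 1.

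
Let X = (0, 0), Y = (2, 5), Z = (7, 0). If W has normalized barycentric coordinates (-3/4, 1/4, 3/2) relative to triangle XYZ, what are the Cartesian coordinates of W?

(11, 5/4)

W = (-3/4)·X + (1/4)·Y + (3/2)·Z.
x-coordinate: (-3/4)·0 + (1/4)·2 + (3/2)·7 = 11.
y-coordinate: (-3/4)·0 + (1/4)·5 + (3/2)·0 = 5/4.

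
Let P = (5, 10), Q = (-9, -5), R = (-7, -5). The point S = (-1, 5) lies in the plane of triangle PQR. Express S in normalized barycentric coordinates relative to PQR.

(2/3, 1, -2/3)

Signed area of the reference triangle: [PQR] = ½·(5·(-5−(-5)) + (-9)·(-5−10) + (-7)·(10−(-5))) = ½·(0 + 135 − 105) = 15.
[SQR] = ½·((-1)·(-5−(-5)) + (-9)·(-5−5) + (-7)·(5−(-5))) = ½·(0 + 90 − 70) = 10, so the P-coordinate is 10/15 = 2/3.
[PSR] = ½·(5·(5−(-5)) + (-1)·(-5−10) + (-7)·(10−5)) = ½·(50 + 15 − 35) = 15, so the Q-coordinate is 1.
[PQS] = ½·(5·(-5−5) + (-9)·(5−10) + (-1)·(10−(-5))) = ½·(-50 + 45 − 15) = -10, so the R-coordinate is -2/3.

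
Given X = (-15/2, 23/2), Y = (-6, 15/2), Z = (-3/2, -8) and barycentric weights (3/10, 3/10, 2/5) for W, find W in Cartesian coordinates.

(-93/20, 5/2)

W = (3/10)·X + (3/10)·Y + (2/5)·Z.
x-coordinate: (3/10)·(-15/2) + (3/10)·(-6) + (2/5)·(-3/2) = -93/20.
y-coordinate: (3/10)·(23/2) + (3/10)·(15/2) + (2/5)·(-8) = 5/2.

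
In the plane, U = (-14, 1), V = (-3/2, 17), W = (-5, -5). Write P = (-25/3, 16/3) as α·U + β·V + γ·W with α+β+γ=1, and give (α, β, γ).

(1/2, 1/3, 1/6)

Signed area of the reference triangle: [UVW] = ½·((-14)·(17−(-5)) + (-3/2)·(-5−1) + (-5)·(1−17)) = ½·(-308 + 9 + 80) = -219/2.
[PVW] = ½·((-25/3)·(17−(-5)) + (-3/2)·(-5−(16/3)) + (-5)·(16/3−17)) = ½·(-550/3 + 31/2 + 175/3) = -219/4, so the U-coordinate is (-219/4)/(-219/2) = 1/2.
[UPW] = ½·((-14)·(16/3−(-5)) + (-25/3)·(-5−1) + (-5)·(1−(16/3))) = ½·(-434/3 + 50 + 65/3) = -73/2, so the V-coordinate is 1/3.
[UVP] = ½·((-14)·(17−(16/3)) + (-3/2)·(16/3−1) + (-25/3)·(1−17)) = ½·(-490/3 − 13/2 + 400/3) = -73/4, so the W-coordinate is 1/6.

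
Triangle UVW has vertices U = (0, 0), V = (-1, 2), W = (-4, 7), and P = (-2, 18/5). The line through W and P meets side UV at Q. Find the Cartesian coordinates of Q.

(-2/3, 4/3)

Barycentric coordinates of P with respect to UVW: (1/5, 2/5, 2/5).
On side UV the W-coordinate is zero; dropping P's W-weight 2/5 and renormalizing the remaining 1/5 : 2/5 gives weights 1/3, 2/3 on U, V.
Q = (1/3)·(0, 0) + (2/3)·(-1, 2) = (-2/3, 4/3).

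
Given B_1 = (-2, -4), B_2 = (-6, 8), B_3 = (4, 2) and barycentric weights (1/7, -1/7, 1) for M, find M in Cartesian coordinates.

(32/7, 2/7)

M = (1/7)·B_1 + (-1/7)·B_2 + 1·B_3.
x-coordinate: (1/7)·(-2) + (-1/7)·(-6) + 1·4 = 32/7.
y-coordinate: (1/7)·(-4) + (-1/7)·8 + 1·2 = 2/7.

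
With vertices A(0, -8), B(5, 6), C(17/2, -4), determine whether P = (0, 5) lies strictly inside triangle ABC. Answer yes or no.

no

Barycentric coordinates of P: (107/198, 221/198, -65/99).
The three coordinates are positive, positive, negative; a point is interior exactly when all three are positive.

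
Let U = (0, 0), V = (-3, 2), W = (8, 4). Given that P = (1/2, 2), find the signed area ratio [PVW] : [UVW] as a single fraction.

1/4

[UVW] = ½·(0·(2−4) + (-3)·(4−0) + 8·(0−2)) = ½·(0 − 12 − 16) = -14.
[PVW] = ½·((1/2)·(2−4) + (-3)·(4−2) + 8·(2−2)) = ½·(-1 − 6 + 0) = -7/2, so the ratio is (-7/2)/(-14) = 1/4.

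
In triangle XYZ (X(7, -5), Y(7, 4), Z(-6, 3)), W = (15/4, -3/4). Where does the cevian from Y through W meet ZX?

Barycentric coordinates of W with respect to XYZ: (1/2, 1/4, 1/4).
On side ZX the Y-coordinate is zero; dropping W's Y-weight 1/4 and renormalizing the remaining 1/4 : 1/2 gives weights 1/3, 2/3 on Z, X.
V = (1/3)·(-6, 3) + (2/3)·(7, -5) = (8/3, -7/3).

(8/3, -7/3)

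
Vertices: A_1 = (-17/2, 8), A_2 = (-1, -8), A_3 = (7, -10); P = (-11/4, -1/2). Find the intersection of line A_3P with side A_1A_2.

Barycentric coordinates of P with respect to A_1A_2A_3: (1/2, 1/4, 1/4).
On side A_1A_2 the A_3-coordinate is zero; dropping P's A_3-weight 1/4 and renormalizing the remaining 1/2 : 1/4 gives weights 2/3, 1/3 on A_1, A_2.
Q = (2/3)·(-17/2, 8) + (1/3)·(-1, -8) = (-6, 8/3).

(-6, 8/3)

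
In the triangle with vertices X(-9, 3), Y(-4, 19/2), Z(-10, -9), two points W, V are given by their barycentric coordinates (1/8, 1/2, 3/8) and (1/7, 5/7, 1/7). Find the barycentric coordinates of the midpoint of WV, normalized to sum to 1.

(15/112, 17/28, 29/112)

Since both coordinate triples sum to 1, the midpoint's barycentrics are the componentwise average.
(1/8+1/7)/2 = 15/112; similarly 17/28 and 29/112.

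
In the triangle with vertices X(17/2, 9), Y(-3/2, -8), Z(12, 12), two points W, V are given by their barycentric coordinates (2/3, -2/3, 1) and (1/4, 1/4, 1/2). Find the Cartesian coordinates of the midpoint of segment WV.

Barycentric coordinates of the midpoint are the average: (11/24, -5/24, 3/4).
Converting: (11/24)·X + (-5/24)·Y + (3/4)·Z = (317/24, 355/24).

(317/24, 355/24)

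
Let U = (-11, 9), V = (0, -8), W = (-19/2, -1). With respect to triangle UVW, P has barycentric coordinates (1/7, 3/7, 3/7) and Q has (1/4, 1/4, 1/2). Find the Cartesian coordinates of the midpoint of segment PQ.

Barycentric coordinates of the midpoint are the average: (11/56, 19/56, 13/28).
Converting: (11/56)·U + (19/56)·V + (13/28)·W = (-46/7, -79/56).

(-46/7, -79/56)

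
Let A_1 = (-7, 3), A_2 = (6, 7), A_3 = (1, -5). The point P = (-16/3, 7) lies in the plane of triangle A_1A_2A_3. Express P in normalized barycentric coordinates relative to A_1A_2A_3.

Signed area of the reference triangle: [A_1A_2A_3] = ½·((-7)·(7−(-5)) + 6·(-5−3) + 1·(3−7)) = ½·(-84 − 48 − 4) = -68.
[PA_2A_3] = ½·((-16/3)·(7−(-5)) + 6·(-5−7) + 1·(7−7)) = ½·(-64 − 72 + 0) = -68, so the A_1-coordinate is (-68)/(-68) = 1.
[A_1PA_3] = ½·((-7)·(7−(-5)) + (-16/3)·(-5−3) + 1·(3−7)) = ½·(-84 + 128/3 − 4) = -68/3, so the A_2-coordinate is 1/3.
[A_1A_2P] = ½·((-7)·(7−7) + 6·(7−3) + (-16/3)·(3−7)) = ½·(0 + 24 + 64/3) = 68/3, so the A_3-coordinate is -1/3.
Check: 1 + 1/3 − 1/3 = 1.

(1, 1/3, -1/3)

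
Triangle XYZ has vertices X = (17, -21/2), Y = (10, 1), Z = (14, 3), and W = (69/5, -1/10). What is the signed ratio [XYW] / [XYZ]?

[XYZ] = ½·(17·(1−3) + 10·(3−(-21/2)) + 14·(-21/2−1)) = ½·(-34 + 135 − 161) = -30.
[XYW] = ½·(17·(1−(-1/10)) + 10·(-1/10−(-21/2)) + (69/5)·(-21/2−1)) = ½·(187/10 + 104 − 1587/10) = -18, so the ratio is (-18)/(-30) = 3/5.

3/5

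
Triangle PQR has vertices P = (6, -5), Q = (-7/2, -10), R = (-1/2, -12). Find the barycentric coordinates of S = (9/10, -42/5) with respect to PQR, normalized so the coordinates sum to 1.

(2/5, 2/5, 1/5)

Signed area of the reference triangle: [PQR] = ½·(6·(-10−(-12)) + (-7/2)·(-12−(-5)) + (-1/2)·(-5−(-10))) = ½·(12 + 49/2 − 5/2) = 17.
[SQR] = ½·((9/10)·(-10−(-12)) + (-7/2)·(-12−(-42/5)) + (-1/2)·(-42/5−(-10))) = ½·(9/5 + 63/5 − 4/5) = 34/5, so the P-coordinate is (34/5)/17 = 2/5.
[PSR] = ½·(6·(-42/5−(-12)) + (9/10)·(-12−(-5)) + (-1/2)·(-5−(-42/5))) = ½·(108/5 − 63/10 − 17/10) = 34/5, so the Q-coordinate is 2/5.
[PQS] = ½·(6·(-10−(-42/5)) + (-7/2)·(-42/5−(-5)) + (9/10)·(-5−(-10))) = ½·(-48/5 + 119/10 + 9/2) = 17/5, so the R-coordinate is 1/5.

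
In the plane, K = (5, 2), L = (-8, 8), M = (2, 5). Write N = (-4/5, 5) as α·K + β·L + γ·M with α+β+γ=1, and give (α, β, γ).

(2/5, 2/5, 1/5)

Signed area of the reference triangle: [KLM] = ½·(5·(8−5) + (-8)·(5−2) + 2·(2−8)) = ½·(15 − 24 − 12) = -21/2.
[NLM] = ½·((-4/5)·(8−5) + (-8)·(5−5) + 2·(5−8)) = ½·(-12/5 + 0 − 6) = -21/5, so the K-coordinate is (-21/5)/(-21/2) = 2/5.
[KNM] = ½·(5·(5−5) + (-4/5)·(5−2) + 2·(2−5)) = ½·(0 − 12/5 − 6) = -21/5, so the L-coordinate is 2/5.
[KLN] = ½·(5·(8−5) + (-8)·(5−2) + (-4/5)·(2−8)) = ½·(15 − 24 + 24/5) = -21/10, so the M-coordinate is 1/5.
Check: 2/5 + 2/5 + 1/5 = 1.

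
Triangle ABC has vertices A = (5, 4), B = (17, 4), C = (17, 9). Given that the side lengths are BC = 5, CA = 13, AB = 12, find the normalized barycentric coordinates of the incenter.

(1/6, 13/30, 2/5)

The incenter has barycentric coordinates proportional to the opposite side lengths: (5 : 13 : 12).
Normalizing by 5+13+12 = 30 gives (1/6, 13/30, 2/5).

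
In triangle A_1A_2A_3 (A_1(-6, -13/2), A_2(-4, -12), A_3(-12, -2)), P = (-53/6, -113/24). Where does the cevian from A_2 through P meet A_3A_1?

Barycentric coordinates of P with respect to A_1A_2A_3: (5/12, 1/12, 1/2).
On side A_3A_1 the A_2-coordinate is zero; dropping P's A_2-weight 1/12 and renormalizing the remaining 1/2 : 5/12 gives weights 6/11, 5/11 on A_3, A_1.
Q = (6/11)·(-12, -2) + (5/11)·(-6, -13/2) = (-102/11, -89/22).

(-102/11, -89/22)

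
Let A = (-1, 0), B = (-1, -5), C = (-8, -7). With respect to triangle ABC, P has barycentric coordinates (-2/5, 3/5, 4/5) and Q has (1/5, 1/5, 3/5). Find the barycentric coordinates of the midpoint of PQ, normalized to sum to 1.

(-1/10, 2/5, 7/10)

Since both coordinate triples sum to 1, the midpoint's barycentrics are the componentwise average.
(-2/5+1/5)/2 = -1/10; similarly 2/5 and 7/10.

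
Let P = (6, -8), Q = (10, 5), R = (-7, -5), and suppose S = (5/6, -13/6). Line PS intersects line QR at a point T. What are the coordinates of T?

(-1/5, -1)

Barycentric coordinates of S with respect to PQR: (1/6, 1/3, 1/2).
On side QR the P-coordinate is zero; dropping S's P-weight 1/6 and renormalizing the remaining 1/3 : 1/2 gives weights 2/5, 3/5 on Q, R.
T = (2/5)·(10, 5) + (3/5)·(-7, -5) = (-1/5, -1).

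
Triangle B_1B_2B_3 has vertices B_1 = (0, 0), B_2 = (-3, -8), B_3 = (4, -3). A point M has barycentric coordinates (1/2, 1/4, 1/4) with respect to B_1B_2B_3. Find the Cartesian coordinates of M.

(1/4, -11/4)

M = (1/2)·B_1 + (1/4)·B_2 + (1/4)·B_3.
x-coordinate: (1/2)·0 + (1/4)·(-3) + (1/4)·4 = 1/4.
y-coordinate: (1/2)·0 + (1/4)·(-8) + (1/4)·(-3) = -11/4.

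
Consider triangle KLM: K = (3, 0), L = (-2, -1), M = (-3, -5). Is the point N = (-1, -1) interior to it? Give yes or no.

yes

Barycentric coordinates of N: (4/19, 14/19, 1/19).
The three coordinates are positive, positive, positive; a point is interior exactly when all three are positive.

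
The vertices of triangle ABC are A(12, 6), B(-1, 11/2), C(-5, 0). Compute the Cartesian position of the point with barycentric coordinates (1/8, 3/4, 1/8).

(1/8, 39/8)

P = (1/8)·A + (3/4)·B + (1/8)·C.
x-coordinate: (1/8)·12 + (3/4)·(-1) + (1/8)·(-5) = 1/8.
y-coordinate: (1/8)·6 + (3/4)·(11/2) + (1/8)·0 = 39/8.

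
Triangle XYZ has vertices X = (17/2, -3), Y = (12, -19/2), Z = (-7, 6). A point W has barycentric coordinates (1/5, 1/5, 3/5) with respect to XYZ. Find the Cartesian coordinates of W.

W = (1/5)·X + (1/5)·Y + (3/5)·Z.
x-coordinate: (1/5)·(17/2) + (1/5)·12 + (3/5)·(-7) = -1/10.
y-coordinate: (1/5)·(-3) + (1/5)·(-19/2) + (3/5)·6 = 11/10.

(-1/10, 11/10)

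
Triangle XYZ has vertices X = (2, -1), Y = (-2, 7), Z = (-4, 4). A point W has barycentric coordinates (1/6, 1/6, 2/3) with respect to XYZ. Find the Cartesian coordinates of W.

W = (1/6)·X + (1/6)·Y + (2/3)·Z.
x-coordinate: (1/6)·2 + (1/6)·(-2) + (2/3)·(-4) = -8/3.
y-coordinate: (1/6)·(-1) + (1/6)·7 + (2/3)·4 = 11/3.

(-8/3, 11/3)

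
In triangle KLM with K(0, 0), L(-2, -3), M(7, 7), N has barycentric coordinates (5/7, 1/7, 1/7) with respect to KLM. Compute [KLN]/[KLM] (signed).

The signed ratio [KLN]/[KLM] equals the barycentric coordinate of N at vertex M, which is 1/7.

1/7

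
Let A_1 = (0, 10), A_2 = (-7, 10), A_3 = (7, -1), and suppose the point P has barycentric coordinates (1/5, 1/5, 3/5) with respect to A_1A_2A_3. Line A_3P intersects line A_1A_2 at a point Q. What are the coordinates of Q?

(-7/2, 10)

Line A_3P meets A_1A_2 where the A_3-coordinate vanishes; zeroing P's A_3-weight and renormalizing leaves A_1, A_2-weights 1/5 : 1/5 → (1/2, 1/2).
So Q = (1/2)·A_1 + (1/2)·A_2 = (-7/2, 10).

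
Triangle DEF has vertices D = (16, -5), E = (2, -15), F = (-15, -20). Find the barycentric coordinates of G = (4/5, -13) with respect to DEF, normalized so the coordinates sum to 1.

(2/5, 1/5, 2/5)

Signed area of the reference triangle: [DEF] = ½·(16·(-15−(-20)) + 2·(-20−(-5)) + (-15)·(-5−(-15))) = ½·(80 − 30 − 150) = -50.
[GEF] = ½·((4/5)·(-15−(-20)) + 2·(-20−(-13)) + (-15)·(-13−(-15))) = ½·(4 − 14 − 30) = -20, so the D-coordinate is (-20)/(-50) = 2/5.
[DGF] = ½·(16·(-13−(-20)) + (4/5)·(-20−(-5)) + (-15)·(-5−(-13))) = ½·(112 − 12 − 120) = -10, so the E-coordinate is 1/5.
[DEG] = ½·(16·(-15−(-13)) + 2·(-13−(-5)) + (4/5)·(-5−(-15))) = ½·(-32 − 16 + 8) = -20, so the F-coordinate is 2/5.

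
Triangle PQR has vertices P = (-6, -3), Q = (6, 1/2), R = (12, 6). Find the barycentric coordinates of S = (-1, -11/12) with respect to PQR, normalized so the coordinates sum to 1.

(2/3, 1/6, 1/6)

Signed area of the reference triangle: [PQR] = ½·((-6)·(1/2−6) + 6·(6−(-3)) + 12·(-3−(1/2))) = ½·(33 + 54 − 42) = 45/2.
[SQR] = ½·((-1)·(1/2−6) + 6·(6−(-11/12)) + 12·(-11/12−(1/2))) = ½·(11/2 + 83/2 − 17) = 15, so the P-coordinate is 15/(45/2) = 2/3.
[PSR] = ½·((-6)·(-11/12−6) + (-1)·(6−(-3)) + 12·(-3−(-11/12))) = ½·(83/2 − 9 − 25) = 15/4, so the Q-coordinate is 1/6.
[PQS] = ½·((-6)·(1/2−(-11/12)) + 6·(-11/12−(-3)) + (-1)·(-3−(1/2))) = ½·(-17/2 + 25/2 + 7/2) = 15/4, so the R-coordinate is 1/6.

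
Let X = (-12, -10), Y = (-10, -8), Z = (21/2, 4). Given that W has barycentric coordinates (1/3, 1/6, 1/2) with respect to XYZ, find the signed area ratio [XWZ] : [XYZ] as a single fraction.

1/6

The signed ratio [XWZ]/[XYZ] equals the barycentric coordinate of W at vertex Y, which is 1/6.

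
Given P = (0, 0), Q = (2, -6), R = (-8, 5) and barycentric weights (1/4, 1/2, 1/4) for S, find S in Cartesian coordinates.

(-1, -7/4)

S = (1/4)·P + (1/2)·Q + (1/4)·R.
x-coordinate: (1/4)·0 + (1/2)·2 + (1/4)·(-8) = -1.
y-coordinate: (1/4)·0 + (1/2)·(-6) + (1/4)·5 = -7/4.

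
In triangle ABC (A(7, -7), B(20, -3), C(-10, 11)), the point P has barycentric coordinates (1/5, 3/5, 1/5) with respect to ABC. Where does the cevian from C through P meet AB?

(67/4, -4)

Line CP meets AB where the C-coordinate vanishes; zeroing P's C-weight and renormalizing leaves A, B-weights 1/5 : 3/5 → (1/4, 3/4).
So Q = (1/4)·A + (3/4)·B = (67/4, -4).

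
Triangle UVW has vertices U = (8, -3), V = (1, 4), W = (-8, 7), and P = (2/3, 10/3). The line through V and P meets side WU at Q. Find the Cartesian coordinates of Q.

Barycentric coordinates of P with respect to UVW: (1/6, 2/3, 1/6).
On side WU the V-coordinate is zero; dropping P's V-weight 2/3 and renormalizing the remaining 1/6 : 1/6 gives weights 1/2, 1/2 on W, U.
Q = (1/2)·(-8, 7) + (1/2)·(8, -3) = (0, 2).

(0, 2)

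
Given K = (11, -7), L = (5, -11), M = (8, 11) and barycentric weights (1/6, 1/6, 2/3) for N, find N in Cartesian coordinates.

(8, 13/3)

N = (1/6)·K + (1/6)·L + (2/3)·M.
x-coordinate: (1/6)·11 + (1/6)·5 + (2/3)·8 = 8.
y-coordinate: (1/6)·(-7) + (1/6)·(-11) + (2/3)·11 = 13/3.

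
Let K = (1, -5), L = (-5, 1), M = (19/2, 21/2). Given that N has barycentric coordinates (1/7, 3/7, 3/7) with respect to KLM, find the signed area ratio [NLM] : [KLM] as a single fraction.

The signed ratio [NLM]/[KLM] equals the barycentric coordinate of N at vertex K, which is 1/7.

1/7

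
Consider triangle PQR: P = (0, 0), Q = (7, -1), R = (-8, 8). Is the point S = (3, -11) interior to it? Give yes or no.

Barycentric coordinates of S: (31/8, -4/3, -37/24).
The three coordinates are positive, negative, negative; a point is interior exactly when all three are positive.

no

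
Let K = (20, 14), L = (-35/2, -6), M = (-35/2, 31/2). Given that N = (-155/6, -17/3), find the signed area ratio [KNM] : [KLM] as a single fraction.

1

[KLM] = ½·(20·(-6−(31/2)) + (-35/2)·(31/2−14) + (-35/2)·(14−(-6))) = ½·(-430 − 105/4 − 350) = -3225/8.
[KNM] = ½·(20·(-17/3−(31/2)) + (-155/6)·(31/2−14) + (-35/2)·(14−(-17/3))) = ½·(-1270/3 − 155/4 − 2065/6) = -3225/8, so the ratio is (-3225/8)/(-3225/8) = 1.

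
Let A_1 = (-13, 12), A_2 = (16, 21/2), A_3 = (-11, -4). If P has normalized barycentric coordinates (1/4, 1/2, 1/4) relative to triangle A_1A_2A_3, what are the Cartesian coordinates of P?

P = (1/4)·A_1 + (1/2)·A_2 + (1/4)·A_3.
x-coordinate: (1/4)·(-13) + (1/2)·16 + (1/4)·(-11) = 2.
y-coordinate: (1/4)·12 + (1/2)·(21/2) + (1/4)·(-4) = 29/4.

(2, 29/4)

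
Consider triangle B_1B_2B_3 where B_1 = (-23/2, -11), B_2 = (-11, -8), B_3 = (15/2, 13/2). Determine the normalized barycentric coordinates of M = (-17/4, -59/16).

(3/8, 1/4, 3/8)

Signed area of the reference triangle: [B_1B_2B_3] = ½·((-23/2)·(-8−(13/2)) + (-11)·(13/2−(-11)) + (15/2)·(-11−(-8))) = ½·(667/4 − 385/2 − 45/2) = -193/8.
[MB_2B_3] = ½·((-17/4)·(-8−(13/2)) + (-11)·(13/2−(-59/16)) + (15/2)·(-59/16−(-8))) = ½·(493/8 − 1793/16 + 1035/32) = -579/64, so the B_1-coordinate is (-579/64)/(-193/8) = 3/8.
[B_1MB_3] = ½·((-23/2)·(-59/16−(13/2)) + (-17/4)·(13/2−(-11)) + (15/2)·(-11−(-59/16))) = ½·(3749/32 − 595/8 − 1755/32) = -193/32, so the B_2-coordinate is 1/4.
[B_1B_2M] = ½·((-23/2)·(-8−(-59/16)) + (-11)·(-59/16−(-11)) + (-17/4)·(-11−(-8))) = ½·(1587/32 − 1287/16 + 51/4) = -579/64, so the B_3-coordinate is 3/8.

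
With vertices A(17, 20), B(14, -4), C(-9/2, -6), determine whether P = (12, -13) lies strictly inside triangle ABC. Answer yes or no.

Barycentric coordinates of P: (-325/876, 1159/876, 7/146).
The three coordinates are negative, positive, positive; a point is interior exactly when all three are positive.

no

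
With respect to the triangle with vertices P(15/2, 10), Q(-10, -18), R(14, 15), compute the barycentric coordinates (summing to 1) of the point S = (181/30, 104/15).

Signed area of the reference triangle: [PQR] = ½·((15/2)·(-18−15) + (-10)·(15−10) + 14·(10−(-18))) = ½·(-495/2 − 50 + 392) = 189/4.
[SQR] = ½·((181/30)·(-18−15) + (-10)·(15−(104/15)) + 14·(104/15−(-18))) = ½·(-1991/10 − 242/3 + 5236/15) = 693/20, so the P-coordinate is (693/20)/(189/4) = 11/15.
[PSR] = ½·((15/2)·(104/15−15) + (181/30)·(15−10) + 14·(10−(104/15))) = ½·(-121/2 + 181/6 + 644/15) = 63/10, so the Q-coordinate is 2/15.
[PQS] = ½·((15/2)·(-18−(104/15)) + (-10)·(104/15−10) + (181/30)·(10−(-18))) = ½·(-187 + 92/3 + 2534/15) = 63/10, so the R-coordinate is 2/15.
Check: 11/15 + 2/15 + 2/15 = 1.

(11/15, 2/15, 2/15)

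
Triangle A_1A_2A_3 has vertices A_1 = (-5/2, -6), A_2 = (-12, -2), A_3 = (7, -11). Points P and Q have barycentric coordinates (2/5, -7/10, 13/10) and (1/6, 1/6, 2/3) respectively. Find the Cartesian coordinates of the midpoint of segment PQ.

(75/8, -719/60)

Barycentric coordinates of the midpoint are the average: (17/60, -4/15, 59/60).
Converting: (17/60)·A_1 + (-4/15)·A_2 + (59/60)·A_3 = (75/8, -719/60).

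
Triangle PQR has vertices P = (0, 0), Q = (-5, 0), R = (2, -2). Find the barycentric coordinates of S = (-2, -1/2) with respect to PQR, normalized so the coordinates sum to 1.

(1/4, 1/2, 1/4)

Signed area of the reference triangle: [PQR] = ½·(0·(0−(-2)) + (-5)·(-2−0) + 2·(0−0)) = ½·(0 + 10 + 0) = 5.
[SQR] = ½·((-2)·(0−(-2)) + (-5)·(-2−(-1/2)) + 2·(-1/2−0)) = ½·(-4 + 15/2 − 1) = 5/4, so the P-coordinate is (5/4)/5 = 1/4.
[PSR] = ½·(0·(-1/2−(-2)) + (-2)·(-2−0) + 2·(0−(-1/2))) = ½·(0 + 4 + 1) = 5/2, so the Q-coordinate is 1/2.
[PQS] = ½·(0·(0−(-1/2)) + (-5)·(-1/2−0) + (-2)·(0−0)) = ½·(0 + 5/2 + 0) = 5/4, so the R-coordinate is 1/4.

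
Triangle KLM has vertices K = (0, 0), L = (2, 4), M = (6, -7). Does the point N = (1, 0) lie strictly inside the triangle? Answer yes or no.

yes

Barycentric coordinates of N: (27/38, 7/38, 2/19).
The three coordinates are positive, positive, positive; a point is interior exactly when all three are positive.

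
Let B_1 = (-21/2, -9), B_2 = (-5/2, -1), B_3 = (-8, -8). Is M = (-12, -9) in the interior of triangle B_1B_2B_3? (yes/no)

Barycentric coordinates of M: (15/8, 1/8, -1).
The three coordinates are positive, positive, negative; a point is interior exactly when all three are positive.

no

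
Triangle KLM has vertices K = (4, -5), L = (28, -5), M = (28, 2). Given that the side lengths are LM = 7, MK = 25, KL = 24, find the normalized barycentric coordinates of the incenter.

The incenter has barycentric coordinates proportional to the opposite side lengths: (7 : 25 : 24).
Normalizing by 7+25+24 = 56 gives (1/8, 25/56, 3/7).

(1/8, 25/56, 3/7)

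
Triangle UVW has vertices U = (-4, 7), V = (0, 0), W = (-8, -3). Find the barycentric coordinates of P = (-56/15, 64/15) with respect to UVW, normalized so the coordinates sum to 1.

(2/3, 1/5, 2/15)

Signed area of the reference triangle: [UVW] = ½·((-4)·(0−(-3)) + 0·(-3−7) + (-8)·(7−0)) = ½·(-12 + 0 − 56) = -34.
[PVW] = ½·((-56/15)·(0−(-3)) + 0·(-3−(64/15)) + (-8)·(64/15−0)) = ½·(-56/5 + 0 − 512/15) = -68/3, so the U-coordinate is (-68/3)/(-34) = 2/3.
[UPW] = ½·((-4)·(64/15−(-3)) + (-56/15)·(-3−7) + (-8)·(7−(64/15))) = ½·(-436/15 + 112/3 − 328/15) = -34/5, so the V-coordinate is 1/5.
[UVP] = ½·((-4)·(0−(64/15)) + 0·(64/15−7) + (-56/15)·(7−0)) = ½·(256/15 + 0 − 392/15) = -68/15, so the W-coordinate is 2/15.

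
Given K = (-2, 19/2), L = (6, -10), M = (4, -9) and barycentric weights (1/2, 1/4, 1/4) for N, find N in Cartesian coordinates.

N = (1/2)·K + (1/4)·L + (1/4)·M.
x-coordinate: (1/2)·(-2) + (1/4)·6 + (1/4)·4 = 3/2.
y-coordinate: (1/2)·(19/2) + (1/4)·(-10) + (1/4)·(-9) = 0.

(3/2, 0)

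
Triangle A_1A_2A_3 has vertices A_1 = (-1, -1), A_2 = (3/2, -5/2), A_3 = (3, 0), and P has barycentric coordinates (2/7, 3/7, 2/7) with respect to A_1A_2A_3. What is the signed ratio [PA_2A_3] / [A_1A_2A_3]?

The signed ratio [PA_2A_3]/[A_1A_2A_3] equals the barycentric coordinate of P at vertex A_1, which is 2/7.

2/7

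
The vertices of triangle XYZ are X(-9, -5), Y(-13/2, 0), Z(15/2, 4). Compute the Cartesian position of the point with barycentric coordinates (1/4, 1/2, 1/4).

W = (1/4)·X + (1/2)·Y + (1/4)·Z.
x-coordinate: (1/4)·(-9) + (1/2)·(-13/2) + (1/4)·(15/2) = -29/8.
y-coordinate: (1/4)·(-5) + (1/2)·0 + (1/4)·4 = -1/4.

(-29/8, -1/4)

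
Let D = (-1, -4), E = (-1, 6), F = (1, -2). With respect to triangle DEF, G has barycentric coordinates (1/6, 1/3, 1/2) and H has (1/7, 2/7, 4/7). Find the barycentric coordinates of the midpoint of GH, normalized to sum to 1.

(13/84, 13/42, 15/28)

Since both coordinate triples sum to 1, the midpoint's barycentrics are the componentwise average.
(1/6+1/7)/2 = 13/84; similarly 13/42 and 15/28.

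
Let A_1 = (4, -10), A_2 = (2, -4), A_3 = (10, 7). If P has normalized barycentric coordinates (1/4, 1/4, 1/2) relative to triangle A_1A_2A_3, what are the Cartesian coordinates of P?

P = (1/4)·A_1 + (1/4)·A_2 + (1/2)·A_3.
x-coordinate: (1/4)·4 + (1/4)·2 + (1/2)·10 = 13/2.
y-coordinate: (1/4)·(-10) + (1/4)·(-4) + (1/2)·7 = 0.

(13/2, 0)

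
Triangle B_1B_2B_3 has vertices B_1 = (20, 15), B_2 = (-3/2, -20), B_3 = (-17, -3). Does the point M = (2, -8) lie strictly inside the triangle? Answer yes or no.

Barycentric coordinates of M: (491/1816, 527/908, 271/1816).
The three coordinates are positive, positive, positive; a point is interior exactly when all three are positive.

yes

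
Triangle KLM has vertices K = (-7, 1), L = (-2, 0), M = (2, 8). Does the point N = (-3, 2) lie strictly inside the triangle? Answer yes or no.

yes

Barycentric coordinates of N: (4/11, 19/44, 9/44).
The three coordinates are positive, positive, positive; a point is interior exactly when all three are positive.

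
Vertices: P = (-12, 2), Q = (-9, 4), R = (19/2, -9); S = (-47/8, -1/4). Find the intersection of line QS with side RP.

(-29/6, -5/3)

Barycentric coordinates of S with respect to PQR: (1/2, 1/4, 1/4).
On side RP the Q-coordinate is zero; dropping S's Q-weight 1/4 and renormalizing the remaining 1/4 : 1/2 gives weights 1/3, 2/3 on R, P.
T = (1/3)·(19/2, -9) + (2/3)·(-12, 2) = (-29/6, -5/3).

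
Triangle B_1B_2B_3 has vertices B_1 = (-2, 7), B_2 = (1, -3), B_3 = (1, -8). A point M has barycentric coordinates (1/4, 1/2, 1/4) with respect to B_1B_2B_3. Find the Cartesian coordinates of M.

M = (1/4)·B_1 + (1/2)·B_2 + (1/4)·B_3.
x-coordinate: (1/4)·(-2) + (1/2)·1 + (1/4)·1 = 1/4.
y-coordinate: (1/4)·7 + (1/2)·(-3) + (1/4)·(-8) = -7/4.

(1/4, -7/4)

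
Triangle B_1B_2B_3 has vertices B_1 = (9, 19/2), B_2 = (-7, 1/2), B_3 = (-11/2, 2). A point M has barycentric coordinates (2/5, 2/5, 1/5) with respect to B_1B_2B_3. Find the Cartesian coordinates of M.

(-3/10, 22/5)

M = (2/5)·B_1 + (2/5)·B_2 + (1/5)·B_3.
x-coordinate: (2/5)·9 + (2/5)·(-7) + (1/5)·(-11/2) = -3/10.
y-coordinate: (2/5)·(19/2) + (2/5)·(1/2) + (1/5)·2 = 22/5.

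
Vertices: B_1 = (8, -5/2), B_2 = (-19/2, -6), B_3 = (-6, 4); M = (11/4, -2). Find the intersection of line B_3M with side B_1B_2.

(9/2, -16/5)

Barycentric coordinates of M with respect to B_1B_2B_3: (2/3, 1/6, 1/6).
On side B_1B_2 the B_3-coordinate is zero; dropping M's B_3-weight 1/6 and renormalizing the remaining 2/3 : 1/6 gives weights 4/5, 1/5 on B_1, B_2.
N = (4/5)·(8, -5/2) + (1/5)·(-19/2, -6) = (9/2, -16/5).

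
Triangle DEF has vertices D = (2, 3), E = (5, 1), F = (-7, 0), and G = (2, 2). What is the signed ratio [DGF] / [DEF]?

[DEF] = ½·(2·(1−0) + 5·(0−3) + (-7)·(3−1)) = ½·(2 − 15 − 14) = -27/2.
[DGF] = ½·(2·(2−0) + 2·(0−3) + (-7)·(3−2)) = ½·(4 − 6 − 7) = -9/2, so the ratio is (-9/2)/(-27/2) = 1/3.

1/3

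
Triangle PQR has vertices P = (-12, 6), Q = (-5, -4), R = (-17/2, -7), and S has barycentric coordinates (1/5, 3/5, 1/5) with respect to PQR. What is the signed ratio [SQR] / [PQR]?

The signed ratio [SQR]/[PQR] equals the barycentric coordinate of S at vertex P, which is 1/5.

1/5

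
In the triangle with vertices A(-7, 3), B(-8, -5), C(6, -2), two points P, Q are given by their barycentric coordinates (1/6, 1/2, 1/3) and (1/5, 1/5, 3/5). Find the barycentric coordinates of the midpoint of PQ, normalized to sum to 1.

(11/60, 7/20, 7/15)

Since both coordinate triples sum to 1, the midpoint's barycentrics are the componentwise average.
(1/6+1/5)/2 = 11/60; similarly 7/20 and 7/15.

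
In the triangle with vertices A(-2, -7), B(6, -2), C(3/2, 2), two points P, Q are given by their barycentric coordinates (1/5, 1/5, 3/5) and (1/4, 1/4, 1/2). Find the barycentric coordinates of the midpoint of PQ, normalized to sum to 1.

(9/40, 9/40, 11/20)

Since both coordinate triples sum to 1, the midpoint's barycentrics are the componentwise average.
(1/5+1/4)/2 = 9/40; similarly 9/40 and 11/20.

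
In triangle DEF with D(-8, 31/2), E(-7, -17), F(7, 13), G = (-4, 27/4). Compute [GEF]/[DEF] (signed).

[DEF] = ½·((-8)·(-17−13) + (-7)·(13−(31/2)) + 7·(31/2−(-17))) = ½·(240 + 35/2 + 455/2) = 485/2.
[GEF] = ½·((-4)·(-17−13) + (-7)·(13−(27/4)) + 7·(27/4−(-17))) = ½·(120 − 175/4 + 665/4) = 485/4, so the ratio is (485/4)/(485/2) = 1/2.

1/2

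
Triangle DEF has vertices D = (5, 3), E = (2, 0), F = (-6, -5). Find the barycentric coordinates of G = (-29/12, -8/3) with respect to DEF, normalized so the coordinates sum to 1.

Signed area of the reference triangle: [DEF] = ½·(5·(0−(-5)) + 2·(-5−3) + (-6)·(3−0)) = ½·(25 − 16 − 18) = -9/2.
[GEF] = ½·((-29/12)·(0−(-5)) + 2·(-5−(-8/3)) + (-6)·(-8/3−0)) = ½·(-145/12 − 14/3 + 16) = -3/8, so the D-coordinate is (-3/8)/(-9/2) = 1/12.
[DGF] = ½·(5·(-8/3−(-5)) + (-29/12)·(-5−3) + (-6)·(3−(-8/3))) = ½·(35/3 + 58/3 − 34) = -3/2, so the E-coordinate is 1/3.
[DEG] = ½·(5·(0−(-8/3)) + 2·(-8/3−3) + (-29/12)·(3−0)) = ½·(40/3 − 34/3 − 29/4) = -21/8, so the F-coordinate is 7/12.
Check: 1/12 + 1/3 + 7/12 = 1.

(1/12, 1/3, 7/12)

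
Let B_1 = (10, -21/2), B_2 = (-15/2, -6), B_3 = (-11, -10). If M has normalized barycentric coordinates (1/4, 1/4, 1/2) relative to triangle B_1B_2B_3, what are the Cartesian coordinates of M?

M = (1/4)·B_1 + (1/4)·B_2 + (1/2)·B_3.
x-coordinate: (1/4)·10 + (1/4)·(-15/2) + (1/2)·(-11) = -39/8.
y-coordinate: (1/4)·(-21/2) + (1/4)·(-6) + (1/2)·(-10) = -73/8.

(-39/8, -73/8)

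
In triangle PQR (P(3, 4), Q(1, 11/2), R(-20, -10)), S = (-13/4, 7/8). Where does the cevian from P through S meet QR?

(-19/2, -9/4)

Barycentric coordinates of S with respect to PQR: (1/2, 1/4, 1/4).
On side QR the P-coordinate is zero; dropping S's P-weight 1/2 and renormalizing the remaining 1/4 : 1/4 gives weights 1/2, 1/2 on Q, R.
T = (1/2)·(1, 11/2) + (1/2)·(-20, -10) = (-19/2, -9/4).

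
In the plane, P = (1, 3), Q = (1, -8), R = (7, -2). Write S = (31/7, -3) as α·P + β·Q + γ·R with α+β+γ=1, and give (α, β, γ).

Signed area of the reference triangle: [PQR] = ½·(1·(-8−(-2)) + 1·(-2−3) + 7·(3−(-8))) = ½·(-6 − 5 + 77) = 33.
[SQR] = ½·((31/7)·(-8−(-2)) + 1·(-2−(-3)) + 7·(-3−(-8))) = ½·(-186/7 + 1 + 35) = 33/7, so the P-coordinate is (33/7)/33 = 1/7.
[PSR] = ½·(1·(-3−(-2)) + (31/7)·(-2−3) + 7·(3−(-3))) = ½·(-1 − 155/7 + 42) = 66/7, so the Q-coordinate is 2/7.
[PQS] = ½·(1·(-8−(-3)) + 1·(-3−3) + (31/7)·(3−(-8))) = ½·(-5 − 6 + 341/7) = 132/7, so the R-coordinate is 4/7.
Check: 1/7 + 2/7 + 4/7 = 1.

(1/7, 2/7, 4/7)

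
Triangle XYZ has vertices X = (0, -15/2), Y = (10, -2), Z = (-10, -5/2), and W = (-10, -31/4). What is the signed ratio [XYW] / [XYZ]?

[XYZ] = ½·(0·(-2−(-5/2)) + 10·(-5/2−(-15/2)) + (-10)·(-15/2−(-2))) = ½·(0 + 50 + 55) = 105/2.
[XYW] = ½·(0·(-2−(-31/4)) + 10·(-31/4−(-15/2)) + (-10)·(-15/2−(-2))) = ½·(0 − 5/2 + 55) = 105/4, so the ratio is (105/4)/(105/2) = 1/2.

1/2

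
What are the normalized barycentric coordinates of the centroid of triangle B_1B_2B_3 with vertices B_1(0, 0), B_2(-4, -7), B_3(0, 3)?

The centroid is the average of the vertices, so each weight is 1/3.

(1/3, 1/3, 1/3)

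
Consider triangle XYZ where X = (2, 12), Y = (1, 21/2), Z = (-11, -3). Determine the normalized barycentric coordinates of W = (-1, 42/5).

(2/5, 2/5, 1/5)

Signed area of the reference triangle: [XYZ] = ½·(2·(21/2−(-3)) + 1·(-3−12) + (-11)·(12−(21/2))) = ½·(27 − 15 − 33/2) = -9/4.
[WYZ] = ½·((-1)·(21/2−(-3)) + 1·(-3−(42/5)) + (-11)·(42/5−(21/2))) = ½·(-27/2 − 57/5 + 231/10) = -9/10, so the X-coordinate is (-9/10)/(-9/4) = 2/5.
[XWZ] = ½·(2·(42/5−(-3)) + (-1)·(-3−12) + (-11)·(12−(42/5))) = ½·(114/5 + 15 − 198/5) = -9/10, so the Y-coordinate is 2/5.
[XYW] = ½·(2·(21/2−(42/5)) + 1·(42/5−12) + (-1)·(12−(21/2))) = ½·(21/5 − 18/5 − 3/2) = -9/20, so the Z-coordinate is 1/5.
Check: 2/5 + 2/5 + 1/5 = 1.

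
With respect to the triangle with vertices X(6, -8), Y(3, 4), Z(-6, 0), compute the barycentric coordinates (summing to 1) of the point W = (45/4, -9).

Signed area of the reference triangle: [XYZ] = ½·(6·(4−0) + 3·(0−(-8)) + (-6)·(-8−4)) = ½·(24 + 24 + 72) = 60.
[WYZ] = ½·((45/4)·(4−0) + 3·(0−(-9)) + (-6)·(-9−4)) = ½·(45 + 27 + 78) = 75, so the X-coordinate is 75/60 = 5/4.
[XWZ] = ½·(6·(-9−0) + (45/4)·(0−(-8)) + (-6)·(-8−(-9))) = ½·(-54 + 90 − 6) = 15, so the Y-coordinate is 1/4.
[XYW] = ½·(6·(4−(-9)) + 3·(-9−(-8)) + (45/4)·(-8−4)) = ½·(78 − 3 − 135) = -30, so the Z-coordinate is -1/2.
Check: 5/4 + 1/4 − 1/2 = 1.

(5/4, 1/4, -1/2)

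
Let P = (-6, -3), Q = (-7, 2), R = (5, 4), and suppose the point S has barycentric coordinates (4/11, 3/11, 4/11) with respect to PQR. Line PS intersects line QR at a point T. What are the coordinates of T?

Line PS meets QR where the P-coordinate vanishes; zeroing S's P-weight and renormalizing leaves Q, R-weights 3/11 : 4/11 → (3/7, 4/7).
So T = (3/7)·Q + (4/7)·R = (-1/7, 22/7).

(-1/7, 22/7)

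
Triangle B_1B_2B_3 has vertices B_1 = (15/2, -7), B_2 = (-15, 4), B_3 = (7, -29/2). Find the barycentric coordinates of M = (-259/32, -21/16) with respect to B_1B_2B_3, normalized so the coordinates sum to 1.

(1/16, 11/16, 1/4)

Signed area of the reference triangle: [B_1B_2B_3] = ½·((15/2)·(4−(-29/2)) + (-15)·(-29/2−(-7)) + 7·(-7−4)) = ½·(555/4 + 225/2 − 77) = 697/8.
[MB_2B_3] = ½·((-259/32)·(4−(-29/2)) + (-15)·(-29/2−(-21/16)) + 7·(-21/16−4)) = ½·(-9583/64 + 3165/16 − 595/16) = 697/128, so the B_1-coordinate is (697/128)/(697/8) = 1/16.
[B_1MB_3] = ½·((15/2)·(-21/16−(-29/2)) + (-259/32)·(-29/2−(-7)) + 7·(-7−(-21/16))) = ½·(3165/32 + 3885/64 − 637/16) = 7667/128, so the B_2-coordinate is 11/16.
[B_1B_2M] = ½·((15/2)·(4−(-21/16)) + (-15)·(-21/16−(-7)) + (-259/32)·(-7−4)) = ½·(1275/32 − 1365/16 + 2849/32) = 697/32, so the B_3-coordinate is 1/4.
Check: 1/16 + 11/16 + 1/4 = 1.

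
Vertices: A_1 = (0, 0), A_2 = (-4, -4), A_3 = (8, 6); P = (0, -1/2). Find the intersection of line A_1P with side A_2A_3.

Barycentric coordinates of P with respect to A_1A_2A_3: (1/4, 1/2, 1/4).
On side A_2A_3 the A_1-coordinate is zero; dropping P's A_1-weight 1/4 and renormalizing the remaining 1/2 : 1/4 gives weights 2/3, 1/3 on A_2, A_3.
Q = (2/3)·(-4, -4) + (1/3)·(8, 6) = (0, -2/3).

(0, -2/3)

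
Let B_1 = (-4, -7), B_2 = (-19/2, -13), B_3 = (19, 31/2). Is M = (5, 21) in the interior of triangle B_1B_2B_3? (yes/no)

Barycentric coordinates of M: (39, -1766/57, -400/57).
The three coordinates are positive, negative, negative; a point is interior exactly when all three are positive.

no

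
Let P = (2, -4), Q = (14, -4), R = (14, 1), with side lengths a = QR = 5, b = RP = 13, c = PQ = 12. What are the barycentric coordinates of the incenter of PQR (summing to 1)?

The incenter has barycentric coordinates proportional to the opposite side lengths: (5 : 13 : 12).
Normalizing by 5+13+12 = 30 gives (1/6, 13/30, 2/5).

(1/6, 13/30, 2/5)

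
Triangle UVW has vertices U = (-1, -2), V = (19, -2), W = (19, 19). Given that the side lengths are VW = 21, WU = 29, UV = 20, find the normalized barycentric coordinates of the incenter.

(3/10, 29/70, 2/7)

The incenter has barycentric coordinates proportional to the opposite side lengths: (21 : 29 : 20).
Normalizing by 21+29+20 = 70 gives (3/10, 29/70, 2/7).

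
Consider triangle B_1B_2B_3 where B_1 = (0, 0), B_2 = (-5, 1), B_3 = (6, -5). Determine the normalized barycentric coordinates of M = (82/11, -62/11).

Signed area of the reference triangle: [B_1B_2B_3] = ½·(0·(1−(-5)) + (-5)·(-5−0) + 6·(0−1)) = ½·(0 + 25 − 6) = 19/2.
[MB_2B_3] = ½·((82/11)·(1−(-5)) + (-5)·(-5−(-62/11)) + 6·(-62/11−1)) = ½·(492/11 − 35/11 − 438/11) = 19/22, so the B_1-coordinate is (19/22)/(19/2) = 1/11.
[B_1MB_3] = ½·(0·(-62/11−(-5)) + (82/11)·(-5−0) + 6·(0−(-62/11))) = ½·(0 − 410/11 + 372/11) = -19/11, so the B_2-coordinate is -2/11.
[B_1B_2M] = ½·(0·(1−(-62/11)) + (-5)·(-62/11−0) + (82/11)·(0−1)) = ½·(0 + 310/11 − 82/11) = 114/11, so the B_3-coordinate is 12/11.
Check: 1/11 − 2/11 + 12/11 = 1.

(1/11, -2/11, 12/11)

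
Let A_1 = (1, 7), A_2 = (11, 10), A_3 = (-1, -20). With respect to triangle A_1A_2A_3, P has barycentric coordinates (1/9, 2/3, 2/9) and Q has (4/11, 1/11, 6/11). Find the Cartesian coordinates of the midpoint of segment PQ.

Barycentric coordinates of the midpoint are the average: (47/198, 25/66, 38/99).
Converting: (47/198)·A_1 + (25/66)·A_2 + (38/99)·A_3 = (398/99, -49/22).

(398/99, -49/22)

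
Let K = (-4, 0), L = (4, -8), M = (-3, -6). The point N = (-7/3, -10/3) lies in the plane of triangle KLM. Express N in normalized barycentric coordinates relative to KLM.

(1/2, 1/6, 1/3)

Signed area of the reference triangle: [KLM] = ½·((-4)·(-8−(-6)) + 4·(-6−0) + (-3)·(0−(-8))) = ½·(8 − 24 − 24) = -20.
[NLM] = ½·((-7/3)·(-8−(-6)) + 4·(-6−(-10/3)) + (-3)·(-10/3−(-8))) = ½·(14/3 − 32/3 − 14) = -10, so the K-coordinate is (-10)/(-20) = 1/2.
[KNM] = ½·((-4)·(-10/3−(-6)) + (-7/3)·(-6−0) + (-3)·(0−(-10/3))) = ½·(-32/3 + 14 − 10) = -10/3, so the L-coordinate is 1/6.
[KLN] = ½·((-4)·(-8−(-10/3)) + 4·(-10/3−0) + (-7/3)·(0−(-8))) = ½·(56/3 − 40/3 − 56/3) = -20/3, so the M-coordinate is 1/3.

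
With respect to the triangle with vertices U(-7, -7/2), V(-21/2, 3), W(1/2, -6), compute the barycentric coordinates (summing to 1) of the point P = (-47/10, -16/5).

Signed area of the reference triangle: [UVW] = ½·((-7)·(3−(-6)) + (-21/2)·(-6−(-7/2)) + (1/2)·(-7/2−3)) = ½·(-63 + 105/4 − 13/4) = -20.
[PVW] = ½·((-47/10)·(3−(-6)) + (-21/2)·(-6−(-16/5)) + (1/2)·(-16/5−3)) = ½·(-423/10 + 147/5 − 31/10) = -8, so the U-coordinate is (-8)/(-20) = 2/5.
[UPW] = ½·((-7)·(-16/5−(-6)) + (-47/10)·(-6−(-7/2)) + (1/2)·(-7/2−(-16/5))) = ½·(-98/5 + 47/4 − 3/20) = -4, so the V-coordinate is 1/5.
[UVP] = ½·((-7)·(3−(-16/5)) + (-21/2)·(-16/5−(-7/2)) + (-47/10)·(-7/2−3)) = ½·(-217/5 − 63/20 + 611/20) = -8, so the W-coordinate is 2/5.

(2/5, 1/5, 2/5)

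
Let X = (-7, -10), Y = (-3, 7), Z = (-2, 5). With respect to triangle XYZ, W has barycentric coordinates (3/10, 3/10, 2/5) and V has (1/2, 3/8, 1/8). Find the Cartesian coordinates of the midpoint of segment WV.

(-347/80, -13/40)

Barycentric coordinates of the midpoint are the average: (2/5, 27/80, 21/80).
Converting: (2/5)·X + (27/80)·Y + (21/80)·Z = (-347/80, -13/40).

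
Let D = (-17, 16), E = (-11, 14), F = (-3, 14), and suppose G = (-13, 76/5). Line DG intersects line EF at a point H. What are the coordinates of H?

(-7, 14)

Barycentric coordinates of G with respect to DEF: (3/5, 1/5, 1/5).
On side EF the D-coordinate is zero; dropping G's D-weight 3/5 and renormalizing the remaining 1/5 : 1/5 gives weights 1/2, 1/2 on E, F.
H = (1/2)·(-11, 14) + (1/2)·(-3, 14) = (-7, 14).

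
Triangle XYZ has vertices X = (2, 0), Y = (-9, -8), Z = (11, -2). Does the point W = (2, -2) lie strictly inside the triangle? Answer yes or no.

Barycentric coordinates of W: (27/47, 9/47, 11/47).
The three coordinates are positive, positive, positive; a point is interior exactly when all three are positive.

yes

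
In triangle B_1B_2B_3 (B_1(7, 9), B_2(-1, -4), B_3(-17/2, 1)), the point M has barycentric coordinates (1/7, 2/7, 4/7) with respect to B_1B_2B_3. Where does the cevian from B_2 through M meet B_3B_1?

(-27/5, 13/5)

Line B_2M meets B_3B_1 where the B_2-coordinate vanishes; zeroing M's B_2-weight and renormalizing leaves B_3, B_1-weights 4/7 : 1/7 → (4/5, 1/5).
So N = (4/5)·B_3 + (1/5)·B_1 = (-27/5, 13/5).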